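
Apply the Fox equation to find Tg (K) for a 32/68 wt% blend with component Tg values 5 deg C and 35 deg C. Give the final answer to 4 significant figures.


1/Tg = w1/Tg1 + w2/Tg2 (in Kelvin)
Tg1 = 278.15 K, Tg2 = 308.15 K
1/Tg = 0.32/278.15 + 0.68/308.15
Tg = 297.9 K


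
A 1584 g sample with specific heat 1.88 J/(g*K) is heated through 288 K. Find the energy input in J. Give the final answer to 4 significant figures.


Q = m * cp * dT
Q = 1584 * 1.88 * 288
Q = 857600 J


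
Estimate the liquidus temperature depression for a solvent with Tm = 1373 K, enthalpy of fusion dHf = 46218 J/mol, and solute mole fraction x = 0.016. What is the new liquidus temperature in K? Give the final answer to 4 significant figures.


dT = R*Tm^2*x / dHf
dT = 8.314 * 1373^2 * 0.016 / 46218
dT = 5.42575 K
T_new = 1373 - 5.42575 = 1368 K


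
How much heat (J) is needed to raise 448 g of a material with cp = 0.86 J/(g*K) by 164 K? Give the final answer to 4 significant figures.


Q = m * cp * dT
Q = 448 * 0.86 * 164
Q = 63190 J


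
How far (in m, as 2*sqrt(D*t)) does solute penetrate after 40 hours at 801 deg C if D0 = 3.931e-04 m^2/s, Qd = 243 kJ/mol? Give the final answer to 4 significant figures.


Step 1: D = D0 * exp(-Qd/(R*T))
T = 1074.15 K
D = 3.931e-04 * exp(-243e3 / (8.314 * 1074.15)) = 5.9879e-16 m^2/s
Step 2: L = 2*sqrt(D*t)
t = 40 h = 144000 s
L = 2*sqrt(5.9879e-16 * 144000) = 1.857e-05 m


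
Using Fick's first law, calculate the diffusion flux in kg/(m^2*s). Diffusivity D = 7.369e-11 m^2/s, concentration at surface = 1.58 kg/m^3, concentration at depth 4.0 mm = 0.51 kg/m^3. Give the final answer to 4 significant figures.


J = -D * (dC/dx) = D * (C1 - C2) / dx
J = 7.369e-11 * (1.58 - 0.51) / 4e-03
J = 1.971e-08 kg/(m^2*s)


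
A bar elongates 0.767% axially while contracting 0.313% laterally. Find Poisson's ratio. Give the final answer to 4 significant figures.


nu = -epsilon_lat / epsilon_axial
Lateral strain is contraction (negative), so using magnitudes:
nu = 0.313 / 0.767
nu = 0.4081


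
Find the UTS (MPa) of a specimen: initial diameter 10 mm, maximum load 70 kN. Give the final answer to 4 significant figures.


A0 = pi*(d/2)^2 = pi*(10/2)^2 = 78.5398 mm^2
UTS = F_max / A0 = 70*1000 / 78.5398
UTS = 891.3 MPa


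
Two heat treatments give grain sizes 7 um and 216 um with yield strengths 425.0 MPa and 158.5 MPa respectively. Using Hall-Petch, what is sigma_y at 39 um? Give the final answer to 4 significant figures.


sigma_y = sigma0 + k / sqrt(d)
1/sqrt(d1) = 1/sqrt(7e-06) = 377.964;  1/sqrt(d2) = 68.0414
k = (sigma1 - sigma2) / (1/sqrt(d1) - 1/sqrt(d2)) = (425.0 - 158.5) / (377.964 - 68.0414) = 0.859891 MPa*m^0.5
sigma0 = sigma1 - k/sqrt(d1) = 425.0 - 0.859891*377.964 = 99.9918 MPa
sigma_y(d3) = 99.9918 + 0.859891 / sqrt(3.9e-05) = 237.7 MPa


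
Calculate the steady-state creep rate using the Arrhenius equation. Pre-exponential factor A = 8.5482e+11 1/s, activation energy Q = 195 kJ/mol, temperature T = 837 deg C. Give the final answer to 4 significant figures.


rate = A * exp(-Q / (R*T))
T = 837 + 273.15 = 1110.15 K
rate = 8.5482e+11 * exp(-195e3 / (8.314 * 1110.15))
rate = 570.7 1/s


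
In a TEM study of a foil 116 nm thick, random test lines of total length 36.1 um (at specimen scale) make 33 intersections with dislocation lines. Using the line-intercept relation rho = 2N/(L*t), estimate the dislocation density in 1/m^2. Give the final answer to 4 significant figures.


rho = 2N / (L * t)
L = 36.1 um = 3.61e-05 m, t = 116 nm = 1.16e-07 m
rho = 2 * 33 / (3.61e-05 * 1.16e-07)
rho = 1.576e+13 1/m^2


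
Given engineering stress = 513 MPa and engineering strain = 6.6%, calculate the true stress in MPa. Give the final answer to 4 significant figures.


sigma_true = sigma_eng * (1 + epsilon_eng)
sigma_true = 513 * (1 + 0.066)
sigma_true = 546.9 MPa


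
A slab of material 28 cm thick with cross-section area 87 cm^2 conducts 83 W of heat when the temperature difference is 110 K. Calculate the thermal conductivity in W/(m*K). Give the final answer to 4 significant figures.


k = Q*L / (A*dT)
L = 0.28 m, A = 8.7e-03 m^2
k = 83 * 0.28 / (8.7e-03 * 110)
k = 24.28 W/(m*K)


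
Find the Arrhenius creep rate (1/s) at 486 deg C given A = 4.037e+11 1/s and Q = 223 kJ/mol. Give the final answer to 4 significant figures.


rate = A * exp(-Q / (R*T))
T = 486 + 273.15 = 759.15 K
rate = 4.037e+11 * exp(-223e3 / (8.314 * 759.15))
rate = 1.826e-04 1/s


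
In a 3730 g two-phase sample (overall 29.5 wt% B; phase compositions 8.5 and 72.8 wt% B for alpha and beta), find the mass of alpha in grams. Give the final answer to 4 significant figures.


f_alpha = (C_beta - C0) / (C_beta - C_alpha)
f_alpha = (72.8 - 29.5) / (72.8 - 8.5) = 0.673406
m_alpha = f_alpha * m_total = 0.673406 * 3730 = 2512 g


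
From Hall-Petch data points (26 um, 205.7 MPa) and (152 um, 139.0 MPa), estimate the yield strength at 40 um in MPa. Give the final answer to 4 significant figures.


sigma_y = sigma0 + k / sqrt(d)
1/sqrt(d1) = 1/sqrt(2.6e-05) = 196.116;  1/sqrt(d2) = 81.1107
k = (sigma1 - sigma2) / (1/sqrt(d1) - 1/sqrt(d2)) = (205.7 - 139.0) / (196.116 - 81.1107) = 0.579973 MPa*m^0.5
sigma0 = sigma1 - k/sqrt(d1) = 205.7 - 0.579973*196.116 = 91.958 MPa
sigma_y(d3) = 91.958 + 0.579973 / sqrt(4e-05) = 183.7 MPa


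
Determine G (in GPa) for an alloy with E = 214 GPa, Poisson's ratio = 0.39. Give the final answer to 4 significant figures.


G = E / (2*(1+nu))
G = 214 / (2*(1+0.39))
G = 76.98 GPa


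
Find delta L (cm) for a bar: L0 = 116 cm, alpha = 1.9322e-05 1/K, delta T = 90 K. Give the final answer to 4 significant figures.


dL = L0 * alpha * dT
dL = 116 * 1.9322e-05 * 90
dL = 0.2017 cm


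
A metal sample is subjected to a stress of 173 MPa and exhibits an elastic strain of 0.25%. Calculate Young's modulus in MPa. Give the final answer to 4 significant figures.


E = sigma / epsilon
epsilon = 0.25% = 2.5e-03
E = 173 / 2.5e-03
E = 69200 MPa


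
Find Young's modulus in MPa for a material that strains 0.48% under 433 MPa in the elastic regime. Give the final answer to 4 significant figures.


E = sigma / epsilon
epsilon = 0.48% = 4.8e-03
E = 433 / 4.8e-03
E = 90210 MPa


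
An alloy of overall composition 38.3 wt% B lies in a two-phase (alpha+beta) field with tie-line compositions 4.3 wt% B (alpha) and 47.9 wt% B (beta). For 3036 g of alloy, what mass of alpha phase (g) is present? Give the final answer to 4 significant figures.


f_alpha = (C_beta - C0) / (C_beta - C_alpha)
f_alpha = (47.9 - 38.3) / (47.9 - 4.3) = 0.220183
m_alpha = f_alpha * m_total = 0.220183 * 3036 = 668.5 g


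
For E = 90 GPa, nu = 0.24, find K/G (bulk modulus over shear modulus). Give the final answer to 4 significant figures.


G = E / (2*(1+nu))
G = 90 / (2*(1+0.24)) = 36.2903 GPa
K = E / (3*(1-2*nu))
K = 90 / (3*(1-2*0.24)) = 57.6923 GPa
K/G = 57.6923 / 36.2903 = 1.59


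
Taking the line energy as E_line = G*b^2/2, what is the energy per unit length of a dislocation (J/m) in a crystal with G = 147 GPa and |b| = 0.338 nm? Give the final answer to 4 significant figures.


E = G*b^2/2
b = 0.338 nm = 3.38e-10 m
G = 147 GPa = 1.47e+11 Pa
E = 0.5 * 1.47e+11 * (3.38e-10)^2
E = 8.397e-09 J/m


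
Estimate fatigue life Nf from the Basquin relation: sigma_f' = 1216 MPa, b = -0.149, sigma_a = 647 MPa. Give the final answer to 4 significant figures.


sigma_a = sigma_f' * (2*Nf)^b
2*Nf = (sigma_a / sigma_f')^(1/b)
2*Nf = (647 / 1216)^(1/-0.149)
2*Nf = 69.0435
Nf = 34.52 cycles


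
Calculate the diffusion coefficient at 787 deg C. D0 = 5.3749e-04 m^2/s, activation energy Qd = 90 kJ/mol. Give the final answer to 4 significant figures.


D = D0 * exp(-Qd / (R*T))
T = 1060.15 K
D = 5.3749e-04 * exp(-90e3 / (8.314 * 1060.15))
D = 1.976e-08 m^2/s


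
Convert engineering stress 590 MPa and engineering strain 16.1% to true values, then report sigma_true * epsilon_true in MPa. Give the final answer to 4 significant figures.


sigma_true = sigma_eng * (1 + epsilon_eng)
sigma_true = 590 * (1 + 0.161) = 684.99 MPa
epsilon_true = ln(1 + epsilon_eng)
epsilon_true = ln(1 + 0.161) = 0.149282
sigma_true * epsilon_true = 684.99 * 0.149282 = 102.3 MPa


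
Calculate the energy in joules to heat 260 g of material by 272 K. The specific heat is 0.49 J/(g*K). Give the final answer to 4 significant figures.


Q = m * cp * dT
Q = 260 * 0.49 * 272
Q = 34650 J


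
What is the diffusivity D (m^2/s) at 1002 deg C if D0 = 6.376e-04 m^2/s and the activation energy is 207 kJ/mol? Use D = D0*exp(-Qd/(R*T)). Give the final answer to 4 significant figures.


D = D0 * exp(-Qd / (R*T))
T = 1275.15 K
D = 6.376e-04 * exp(-207e3 / (8.314 * 1275.15))
D = 2.112e-12 m^2/s


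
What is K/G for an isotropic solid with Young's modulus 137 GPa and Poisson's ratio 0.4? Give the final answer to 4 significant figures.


G = E / (2*(1+nu))
G = 137 / (2*(1+0.4)) = 48.9286 GPa
K = E / (3*(1-2*nu))
K = 137 / (3*(1-2*0.4)) = 228.333 GPa
K/G = 228.333 / 48.9286 = 4.667


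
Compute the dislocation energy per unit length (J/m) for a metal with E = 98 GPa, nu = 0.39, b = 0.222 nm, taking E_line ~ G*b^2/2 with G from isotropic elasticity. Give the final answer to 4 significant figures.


Step 1: G = E / (2*(1+nu))
G = 98 / (2*(1+0.39)) = 35.2518 GPa = 3.52518e+10 Pa
Step 2: E_line = G*b^2/2
b = 0.222 nm = 2.22e-10 m
E_line = 0.5 * 3.52518e+10 * (2.22e-10)^2 = 8.687e-10 J/m


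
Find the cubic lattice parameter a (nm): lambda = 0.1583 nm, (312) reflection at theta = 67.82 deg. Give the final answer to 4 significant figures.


d = lambda / (2*sin(theta))
d = 0.1583 / (2*sin(67.82 deg))
d = 0.0854749 nm
a = d * sqrt(h^2+k^2+l^2) = 0.0854749 * sqrt(14)
a = 0.3198 nm


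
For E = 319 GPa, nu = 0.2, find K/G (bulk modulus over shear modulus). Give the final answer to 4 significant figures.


G = E / (2*(1+nu))
G = 319 / (2*(1+0.2)) = 132.917 GPa
K = E / (3*(1-2*nu))
K = 319 / (3*(1-2*0.2)) = 177.222 GPa
K/G = 177.222 / 132.917 = 1.333


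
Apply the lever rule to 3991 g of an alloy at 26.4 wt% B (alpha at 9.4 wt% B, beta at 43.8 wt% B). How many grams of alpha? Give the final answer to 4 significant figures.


f_alpha = (C_beta - C0) / (C_beta - C_alpha)
f_alpha = (43.8 - 26.4) / (43.8 - 9.4) = 0.505814
m_alpha = f_alpha * m_total = 0.505814 * 3991 = 2019 g


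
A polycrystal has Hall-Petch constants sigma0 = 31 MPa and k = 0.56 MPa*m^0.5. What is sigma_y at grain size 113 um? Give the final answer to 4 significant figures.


sigma_y = sigma0 + k / sqrt(d)
d = 113 um = 1.13e-04 m
sigma_y = 31 + 0.56 / sqrt(1.13e-04)
sigma_y = 83.68 MPa


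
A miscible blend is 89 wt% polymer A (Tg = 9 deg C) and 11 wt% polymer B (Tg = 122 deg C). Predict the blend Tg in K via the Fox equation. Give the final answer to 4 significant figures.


1/Tg = w1/Tg1 + w2/Tg2 (in Kelvin)
Tg1 = 282.15 K, Tg2 = 395.15 K
1/Tg = 0.89/282.15 + 0.11/395.15
Tg = 291.3 K


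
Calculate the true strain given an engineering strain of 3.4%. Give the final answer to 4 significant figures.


epsilon_true = ln(1 + epsilon_eng)
epsilon_true = ln(1 + 0.034)
epsilon_true = 0.03343


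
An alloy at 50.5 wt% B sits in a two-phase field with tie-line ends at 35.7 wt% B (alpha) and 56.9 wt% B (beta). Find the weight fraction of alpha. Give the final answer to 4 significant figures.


f_alpha = (C_beta - C0) / (C_beta - C_alpha)
f_alpha = (56.9 - 50.5) / (56.9 - 35.7)
f_alpha = 0.3019


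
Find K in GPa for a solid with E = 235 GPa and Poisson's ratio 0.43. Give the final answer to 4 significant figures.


K = E / (3*(1-2*nu))
K = 235 / (3*(1-2*0.43))
K = 559.5 GPa


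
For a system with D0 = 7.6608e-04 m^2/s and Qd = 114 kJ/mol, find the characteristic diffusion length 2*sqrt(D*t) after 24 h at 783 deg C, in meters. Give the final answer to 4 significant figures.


Step 1: D = D0 * exp(-Qd/(R*T))
T = 1056.15 K
D = 7.6608e-04 * exp(-114e3 / (8.314 * 1056.15)) = 1.76159e-09 m^2/s
Step 2: L = 2*sqrt(D*t)
t = 24 h = 86400 s
L = 2*sqrt(1.76159e-09 * 86400) = 0.02467 m


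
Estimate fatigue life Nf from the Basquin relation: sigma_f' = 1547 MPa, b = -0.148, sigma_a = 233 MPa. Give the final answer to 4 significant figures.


sigma_a = sigma_f' * (2*Nf)^b
2*Nf = (sigma_a / sigma_f')^(1/b)
2*Nf = (233 / 1547)^(1/-0.148)
2*Nf = 358891
Nf = 179400 cycles


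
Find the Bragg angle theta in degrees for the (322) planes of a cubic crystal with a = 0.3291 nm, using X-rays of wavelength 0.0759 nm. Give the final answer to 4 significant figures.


d = a / sqrt(h^2+k^2+l^2)
d = 0.3291 / sqrt(17) = 0.0798185 nm
lambda = 2*d*sin(theta)  =>  sin(theta) = lambda / (2*d)
sin(theta) = 0.0759 / (2 * 0.0798185) = 0.475454
theta = 28.39 deg


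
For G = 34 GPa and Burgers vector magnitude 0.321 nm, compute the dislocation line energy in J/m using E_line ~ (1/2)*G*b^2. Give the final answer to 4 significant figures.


E = G*b^2/2
b = 0.321 nm = 3.21e-10 m
G = 34 GPa = 3.4e+10 Pa
E = 0.5 * 3.4e+10 * (3.21e-10)^2
E = 1.752e-09 J/m


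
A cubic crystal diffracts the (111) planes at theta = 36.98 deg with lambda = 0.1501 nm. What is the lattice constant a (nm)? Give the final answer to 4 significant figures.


d = lambda / (2*sin(theta))
d = 0.1501 / (2*sin(36.98 deg))
d = 0.124764 nm
a = d * sqrt(h^2+k^2+l^2) = 0.124764 * sqrt(3)
a = 0.2161 nm


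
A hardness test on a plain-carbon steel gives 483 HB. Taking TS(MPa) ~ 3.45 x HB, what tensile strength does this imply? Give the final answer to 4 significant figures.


TS (MPa) = 3.45 * HB
TS = 3.45 * 483
TS = 1666 MPa


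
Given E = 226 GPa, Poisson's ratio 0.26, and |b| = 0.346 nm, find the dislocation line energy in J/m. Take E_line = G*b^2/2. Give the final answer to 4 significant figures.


Step 1: G = E / (2*(1+nu))
G = 226 / (2*(1+0.26)) = 89.6825 GPa = 8.96825e+10 Pa
Step 2: E_line = G*b^2/2
b = 0.346 nm = 3.46e-10 m
E_line = 0.5 * 8.96825e+10 * (3.46e-10)^2 = 5.368e-09 J/m


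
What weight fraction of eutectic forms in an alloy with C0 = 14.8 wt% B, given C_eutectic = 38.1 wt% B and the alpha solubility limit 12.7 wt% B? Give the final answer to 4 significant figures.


f_primary = (C_e - C0) / (C_e - C_alpha_max)
f_primary = (38.1 - 14.8) / (38.1 - 12.7)
f_primary = 0.917323
f_eutectic = 1 - 0.917323 = 0.08268


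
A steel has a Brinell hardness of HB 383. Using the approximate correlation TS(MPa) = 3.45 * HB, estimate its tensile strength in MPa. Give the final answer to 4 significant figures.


TS (MPa) = 3.45 * HB
TS = 3.45 * 383
TS = 1321 MPa


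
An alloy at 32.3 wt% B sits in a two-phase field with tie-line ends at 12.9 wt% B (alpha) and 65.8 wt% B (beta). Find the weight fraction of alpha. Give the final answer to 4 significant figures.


f_alpha = (C_beta - C0) / (C_beta - C_alpha)
f_alpha = (65.8 - 32.3) / (65.8 - 12.9)
f_alpha = 0.6333


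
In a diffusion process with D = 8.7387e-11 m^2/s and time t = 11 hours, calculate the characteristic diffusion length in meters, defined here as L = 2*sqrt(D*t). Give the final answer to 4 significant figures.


t = 11 hr = 39600 s
Diffusion length = 2*sqrt(D*t)
= 2*sqrt(8.7387e-11 * 39600)
= 3.72e-03 m


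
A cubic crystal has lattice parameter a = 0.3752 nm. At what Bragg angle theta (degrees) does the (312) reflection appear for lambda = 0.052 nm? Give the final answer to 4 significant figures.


d = a / sqrt(h^2+k^2+l^2)
d = 0.3752 / sqrt(14) = 0.100276 nm
lambda = 2*d*sin(theta)  =>  sin(theta) = lambda / (2*d)
sin(theta) = 0.052 / (2 * 0.100276) = 0.259283
theta = 15.03 deg


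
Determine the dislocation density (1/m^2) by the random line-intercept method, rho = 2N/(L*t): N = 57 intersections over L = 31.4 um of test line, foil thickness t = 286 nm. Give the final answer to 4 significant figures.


rho = 2N / (L * t)
L = 31.4 um = 3.14e-05 m, t = 286 nm = 2.86e-07 m
rho = 2 * 57 / (3.14e-05 * 2.86e-07)
rho = 1.269e+13 1/m^2


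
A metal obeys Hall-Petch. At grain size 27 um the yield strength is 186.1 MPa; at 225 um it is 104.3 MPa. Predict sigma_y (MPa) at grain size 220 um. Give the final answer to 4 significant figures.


sigma_y = sigma0 + k / sqrt(d)
1/sqrt(d1) = 1/sqrt(2.7e-05) = 192.45;  1/sqrt(d2) = 66.6667
k = (sigma1 - sigma2) / (1/sqrt(d1) - 1/sqrt(d2)) = (186.1 - 104.3) / (192.45 - 66.6667) = 0.650324 MPa*m^0.5
sigma0 = sigma1 - k/sqrt(d1) = 186.1 - 0.650324*192.45 = 60.9451 MPa
sigma_y(d3) = 60.9451 + 0.650324 / sqrt(2.2e-04) = 104.8 MPa


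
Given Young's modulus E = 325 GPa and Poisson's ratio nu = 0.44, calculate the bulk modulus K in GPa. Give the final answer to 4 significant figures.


K = E / (3*(1-2*nu))
K = 325 / (3*(1-2*0.44))
K = 902.8 GPa


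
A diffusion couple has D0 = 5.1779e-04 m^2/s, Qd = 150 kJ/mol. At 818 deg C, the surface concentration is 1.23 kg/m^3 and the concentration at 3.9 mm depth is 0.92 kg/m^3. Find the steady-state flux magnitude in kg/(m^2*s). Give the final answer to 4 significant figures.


Step 1: D = D0 * exp(-Qd/(R*T))
T = 818 + 273.15 = 1091.15 K
D = 5.1779e-04 * exp(-150e3 / (8.314 * 1091.15)) = 3.41363e-11 m^2/s
Step 2: J = D * (C1 - C2) / dx
J = 3.41363e-11 * (1.23 - 0.92) / 3.9e-03
J = 2.713e-09 kg/(m^2*s)


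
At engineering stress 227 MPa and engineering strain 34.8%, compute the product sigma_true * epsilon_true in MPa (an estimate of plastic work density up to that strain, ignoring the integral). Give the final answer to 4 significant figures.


sigma_true = sigma_eng * (1 + epsilon_eng)
sigma_true = 227 * (1 + 0.348) = 305.996 MPa
epsilon_true = ln(1 + epsilon_eng)
epsilon_true = ln(1 + 0.348) = 0.298622
sigma_true * epsilon_true = 305.996 * 0.298622 = 91.38 MPa


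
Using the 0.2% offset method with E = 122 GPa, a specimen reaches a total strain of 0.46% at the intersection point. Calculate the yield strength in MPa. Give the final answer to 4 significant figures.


Offset strain = 0.002
Elastic strain at yield = total_strain - offset = 4.6e-03 - 0.002 = 2.6e-03
sigma_y = E * elastic_strain = 122000 * 2.6e-03
sigma_y = 317.2 MPa


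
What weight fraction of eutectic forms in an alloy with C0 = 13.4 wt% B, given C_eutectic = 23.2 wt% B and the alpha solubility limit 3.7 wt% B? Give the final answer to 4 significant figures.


f_primary = (C_e - C0) / (C_e - C_alpha_max)
f_primary = (23.2 - 13.4) / (23.2 - 3.7)
f_primary = 0.502564
f_eutectic = 1 - 0.502564 = 0.4974


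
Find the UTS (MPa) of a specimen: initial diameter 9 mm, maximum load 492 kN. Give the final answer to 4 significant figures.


A0 = pi*(d/2)^2 = pi*(9/2)^2 = 63.6173 mm^2
UTS = F_max / A0 = 492*1000 / 63.6173
UTS = 7734 MPa


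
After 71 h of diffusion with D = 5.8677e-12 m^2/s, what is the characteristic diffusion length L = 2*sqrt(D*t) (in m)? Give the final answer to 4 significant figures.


t = 71 hr = 255600 s
Diffusion length = 2*sqrt(D*t)
= 2*sqrt(5.8677e-12 * 255600)
= 2.449e-03 m


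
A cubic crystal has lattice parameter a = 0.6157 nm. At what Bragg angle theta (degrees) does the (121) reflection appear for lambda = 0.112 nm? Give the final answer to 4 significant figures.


d = a / sqrt(h^2+k^2+l^2)
d = 0.6157 / sqrt(6) = 0.251358 nm
lambda = 2*d*sin(theta)  =>  sin(theta) = lambda / (2*d)
sin(theta) = 0.112 / (2 * 0.251358) = 0.222789
theta = 12.87 deg


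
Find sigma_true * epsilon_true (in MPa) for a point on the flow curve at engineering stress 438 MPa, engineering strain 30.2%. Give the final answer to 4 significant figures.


sigma_true = sigma_eng * (1 + epsilon_eng)
sigma_true = 438 * (1 + 0.302) = 570.276 MPa
epsilon_true = ln(1 + epsilon_eng)
epsilon_true = ln(1 + 0.302) = 0.263902
sigma_true * epsilon_true = 570.276 * 0.263902 = 150.5 MPa


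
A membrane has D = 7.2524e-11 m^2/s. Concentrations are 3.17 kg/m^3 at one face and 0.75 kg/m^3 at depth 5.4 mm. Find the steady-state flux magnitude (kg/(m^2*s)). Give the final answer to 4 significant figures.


J = -D * (dC/dx) = D * (C1 - C2) / dx
J = 7.2524e-11 * (3.17 - 0.75) / 5.4e-03
J = 3.25e-08 kg/(m^2*s)


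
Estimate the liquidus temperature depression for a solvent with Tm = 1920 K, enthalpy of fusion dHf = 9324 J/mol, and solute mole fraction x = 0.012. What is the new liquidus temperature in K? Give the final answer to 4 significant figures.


dT = R*Tm^2*x / dHf
dT = 8.314 * 1920^2 * 0.012 / 9324
dT = 39.445 K
T_new = 1920 - 39.445 = 1881 K


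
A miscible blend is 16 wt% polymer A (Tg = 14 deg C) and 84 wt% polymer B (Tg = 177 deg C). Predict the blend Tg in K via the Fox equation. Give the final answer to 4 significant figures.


1/Tg = w1/Tg1 + w2/Tg2 (in Kelvin)
Tg1 = 287.15 K, Tg2 = 450.15 K
1/Tg = 0.16/287.15 + 0.84/450.15
Tg = 412.7 K


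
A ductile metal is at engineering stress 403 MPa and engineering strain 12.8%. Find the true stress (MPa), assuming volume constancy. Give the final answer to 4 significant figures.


sigma_true = sigma_eng * (1 + epsilon_eng)
sigma_true = 403 * (1 + 0.128)
sigma_true = 454.6 MPa


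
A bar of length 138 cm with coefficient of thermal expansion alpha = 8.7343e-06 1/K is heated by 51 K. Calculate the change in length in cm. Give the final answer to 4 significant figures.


dL = L0 * alpha * dT
dL = 138 * 8.7343e-06 * 51
dL = 0.06147 cm


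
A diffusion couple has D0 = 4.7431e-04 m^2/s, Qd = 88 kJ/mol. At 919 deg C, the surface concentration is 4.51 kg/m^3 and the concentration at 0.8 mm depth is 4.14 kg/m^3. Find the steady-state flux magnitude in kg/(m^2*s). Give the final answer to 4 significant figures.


Step 1: D = D0 * exp(-Qd/(R*T))
T = 919 + 273.15 = 1192.15 K
D = 4.7431e-04 * exp(-88e3 / (8.314 * 1192.15)) = 6.60936e-08 m^2/s
Step 2: J = D * (C1 - C2) / dx
J = 6.60936e-08 * (4.51 - 4.14) / 8e-04
J = 3.057e-05 kg/(m^2*s)


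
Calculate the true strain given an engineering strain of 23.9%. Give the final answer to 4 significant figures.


epsilon_true = ln(1 + epsilon_eng)
epsilon_true = ln(1 + 0.239)
epsilon_true = 0.2143


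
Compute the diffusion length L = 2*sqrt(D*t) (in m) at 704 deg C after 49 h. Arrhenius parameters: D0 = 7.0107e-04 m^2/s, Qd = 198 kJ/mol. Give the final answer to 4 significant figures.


Step 1: D = D0 * exp(-Qd/(R*T))
T = 977.15 K
D = 7.0107e-04 * exp(-198e3 / (8.314 * 977.15)) = 1.82419e-14 m^2/s
Step 2: L = 2*sqrt(D*t)
t = 49 h = 176400 s
L = 2*sqrt(1.82419e-14 * 176400) = 1.135e-04 m


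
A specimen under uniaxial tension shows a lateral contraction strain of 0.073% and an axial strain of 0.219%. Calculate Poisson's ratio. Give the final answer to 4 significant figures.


nu = -epsilon_lat / epsilon_axial
Lateral strain is contraction (negative), so using magnitudes:
nu = 0.073 / 0.219
nu = 0.3333


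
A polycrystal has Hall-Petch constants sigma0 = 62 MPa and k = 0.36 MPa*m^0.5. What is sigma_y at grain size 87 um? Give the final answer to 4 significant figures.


sigma_y = sigma0 + k / sqrt(d)
d = 87 um = 8.7e-05 m
sigma_y = 62 + 0.36 / sqrt(8.7e-05)
sigma_y = 100.6 MPa


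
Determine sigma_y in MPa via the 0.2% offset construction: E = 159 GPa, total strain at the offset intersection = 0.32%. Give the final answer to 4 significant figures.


Offset strain = 0.002
Elastic strain at yield = total_strain - offset = 3.2e-03 - 0.002 = 1.2e-03
sigma_y = E * elastic_strain = 159000 * 1.2e-03
sigma_y = 190.8 MPa


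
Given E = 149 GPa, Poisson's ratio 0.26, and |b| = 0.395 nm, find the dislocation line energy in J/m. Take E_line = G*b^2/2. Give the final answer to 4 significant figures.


Step 1: G = E / (2*(1+nu))
G = 149 / (2*(1+0.26)) = 59.127 GPa = 5.9127e+10 Pa
Step 2: E_line = G*b^2/2
b = 0.395 nm = 3.95e-10 m
E_line = 0.5 * 5.9127e+10 * (3.95e-10)^2 = 4.613e-09 J/m


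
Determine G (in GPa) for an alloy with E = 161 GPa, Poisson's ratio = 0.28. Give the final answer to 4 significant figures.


G = E / (2*(1+nu))
G = 161 / (2*(1+0.28))
G = 62.89 GPa


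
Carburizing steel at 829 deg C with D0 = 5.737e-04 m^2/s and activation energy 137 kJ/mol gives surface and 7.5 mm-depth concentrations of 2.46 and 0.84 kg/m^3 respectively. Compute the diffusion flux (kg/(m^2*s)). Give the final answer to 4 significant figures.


Step 1: D = D0 * exp(-Qd/(R*T))
T = 829 + 273.15 = 1102.15 K
D = 5.737e-04 * exp(-137e3 / (8.314 * 1102.15)) = 1.84312e-10 m^2/s
Step 2: J = D * (C1 - C2) / dx
J = 1.84312e-10 * (2.46 - 0.84) / 7.5e-03
J = 3.981e-08 kg/(m^2*s)


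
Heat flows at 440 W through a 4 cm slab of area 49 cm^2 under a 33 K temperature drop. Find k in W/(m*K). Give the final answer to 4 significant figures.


k = Q*L / (A*dT)
L = 0.04 m, A = 4.9e-03 m^2
k = 440 * 0.04 / (4.9e-03 * 33)
k = 108.8 W/(m*K)


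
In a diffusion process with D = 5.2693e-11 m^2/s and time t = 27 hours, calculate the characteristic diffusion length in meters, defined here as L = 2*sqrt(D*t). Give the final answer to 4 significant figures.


t = 27 hr = 97200 s
Diffusion length = 2*sqrt(D*t)
= 2*sqrt(5.2693e-11 * 97200)
= 4.526e-03 m


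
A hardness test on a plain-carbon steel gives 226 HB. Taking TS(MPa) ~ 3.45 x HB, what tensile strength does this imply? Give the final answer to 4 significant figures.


TS (MPa) = 3.45 * HB
TS = 3.45 * 226
TS = 779.7 MPa


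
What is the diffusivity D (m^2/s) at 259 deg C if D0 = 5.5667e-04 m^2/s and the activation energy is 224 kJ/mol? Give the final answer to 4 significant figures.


D = D0 * exp(-Qd / (R*T))
T = 532.15 K
D = 5.5667e-04 * exp(-224e3 / (8.314 * 532.15))
D = 5.721e-26 m^2/s


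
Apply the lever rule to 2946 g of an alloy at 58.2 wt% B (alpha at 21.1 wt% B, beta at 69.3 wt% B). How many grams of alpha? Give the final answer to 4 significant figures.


f_alpha = (C_beta - C0) / (C_beta - C_alpha)
f_alpha = (69.3 - 58.2) / (69.3 - 21.1) = 0.23029
m_alpha = f_alpha * m_total = 0.23029 * 2946 = 678.4 g


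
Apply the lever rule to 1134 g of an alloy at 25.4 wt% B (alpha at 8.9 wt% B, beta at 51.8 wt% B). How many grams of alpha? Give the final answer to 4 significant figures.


f_alpha = (C_beta - C0) / (C_beta - C_alpha)
f_alpha = (51.8 - 25.4) / (51.8 - 8.9) = 0.615385
m_alpha = f_alpha * m_total = 0.615385 * 1134 = 697.8 g


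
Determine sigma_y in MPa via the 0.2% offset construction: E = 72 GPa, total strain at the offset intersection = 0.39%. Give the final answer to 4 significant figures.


Offset strain = 0.002
Elastic strain at yield = total_strain - offset = 3.9e-03 - 0.002 = 1.9e-03
sigma_y = E * elastic_strain = 72000 * 1.9e-03
sigma_y = 136.8 MPa


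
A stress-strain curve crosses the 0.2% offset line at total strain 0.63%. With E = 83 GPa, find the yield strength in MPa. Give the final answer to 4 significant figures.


Offset strain = 0.002
Elastic strain at yield = total_strain - offset = 6.3e-03 - 0.002 = 4.3e-03
sigma_y = E * elastic_strain = 83000 * 4.3e-03
sigma_y = 356.9 MPa


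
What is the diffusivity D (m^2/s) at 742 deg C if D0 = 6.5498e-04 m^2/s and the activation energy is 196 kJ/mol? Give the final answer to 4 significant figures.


D = D0 * exp(-Qd / (R*T))
T = 1015.15 K
D = 6.5498e-04 * exp(-196e3 / (8.314 * 1015.15))
D = 5.379e-14 m^2/s


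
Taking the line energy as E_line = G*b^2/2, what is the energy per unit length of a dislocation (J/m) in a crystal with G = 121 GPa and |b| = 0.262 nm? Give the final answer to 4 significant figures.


E = G*b^2/2
b = 0.262 nm = 2.62e-10 m
G = 121 GPa = 1.21e+11 Pa
E = 0.5 * 1.21e+11 * (2.62e-10)^2
E = 4.153e-09 J/m


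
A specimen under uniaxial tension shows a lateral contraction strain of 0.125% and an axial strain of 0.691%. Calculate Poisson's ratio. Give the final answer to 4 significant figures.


nu = -epsilon_lat / epsilon_axial
Lateral strain is contraction (negative), so using magnitudes:
nu = 0.125 / 0.691
nu = 0.1809


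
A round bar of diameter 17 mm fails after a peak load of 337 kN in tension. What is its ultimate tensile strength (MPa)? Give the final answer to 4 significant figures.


A0 = pi*(d/2)^2 = pi*(17/2)^2 = 226.98 mm^2
UTS = F_max / A0 = 337*1000 / 226.98
UTS = 1485 MPa


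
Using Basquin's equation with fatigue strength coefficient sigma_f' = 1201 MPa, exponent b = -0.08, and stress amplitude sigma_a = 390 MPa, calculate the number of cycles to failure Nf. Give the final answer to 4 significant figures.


sigma_a = sigma_f' * (2*Nf)^b
2*Nf = (sigma_a / sigma_f')^(1/b)
2*Nf = (390 / 1201)^(1/-0.08)
2*Nf = 1.27638e+06
Nf = 638200 cycles


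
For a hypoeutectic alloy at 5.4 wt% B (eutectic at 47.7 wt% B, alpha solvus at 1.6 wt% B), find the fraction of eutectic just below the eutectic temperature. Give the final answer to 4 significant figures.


f_primary = (C_e - C0) / (C_e - C_alpha_max)
f_primary = (47.7 - 5.4) / (47.7 - 1.6)
f_primary = 0.91757
f_eutectic = 1 - 0.91757 = 0.08243


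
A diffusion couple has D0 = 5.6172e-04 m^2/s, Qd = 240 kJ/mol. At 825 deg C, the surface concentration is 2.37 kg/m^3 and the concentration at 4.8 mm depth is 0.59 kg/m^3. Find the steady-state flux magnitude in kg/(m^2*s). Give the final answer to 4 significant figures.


Step 1: D = D0 * exp(-Qd/(R*T))
T = 825 + 273.15 = 1098.15 K
D = 5.6172e-04 * exp(-240e3 / (8.314 * 1098.15)) = 2.15407e-15 m^2/s
Step 2: J = D * (C1 - C2) / dx
J = 2.15407e-15 * (2.37 - 0.59) / 4.8e-03
J = 7.988e-13 kg/(m^2*s)


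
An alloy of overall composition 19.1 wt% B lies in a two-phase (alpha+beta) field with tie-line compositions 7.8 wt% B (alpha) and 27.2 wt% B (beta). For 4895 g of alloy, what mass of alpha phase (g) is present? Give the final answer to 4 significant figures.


f_alpha = (C_beta - C0) / (C_beta - C_alpha)
f_alpha = (27.2 - 19.1) / (27.2 - 7.8) = 0.417526
m_alpha = f_alpha * m_total = 0.417526 * 4895 = 2044 g


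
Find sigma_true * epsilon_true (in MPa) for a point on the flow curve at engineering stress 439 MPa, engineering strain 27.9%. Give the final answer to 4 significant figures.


sigma_true = sigma_eng * (1 + epsilon_eng)
sigma_true = 439 * (1 + 0.279) = 561.481 MPa
epsilon_true = ln(1 + epsilon_eng)
epsilon_true = ln(1 + 0.279) = 0.246079
sigma_true * epsilon_true = 561.481 * 0.246079 = 138.2 MPa


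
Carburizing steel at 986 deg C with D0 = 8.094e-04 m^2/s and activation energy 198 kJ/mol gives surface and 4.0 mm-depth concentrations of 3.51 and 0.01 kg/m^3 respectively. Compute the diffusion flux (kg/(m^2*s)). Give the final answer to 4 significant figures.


Step 1: D = D0 * exp(-Qd/(R*T))
T = 986 + 273.15 = 1259.15 K
D = 8.094e-04 * exp(-198e3 / (8.314 * 1259.15)) = 4.94339e-12 m^2/s
Step 2: J = D * (C1 - C2) / dx
J = 4.94339e-12 * (3.51 - 0.01) / 4e-03
J = 4.325e-09 kg/(m^2*s)


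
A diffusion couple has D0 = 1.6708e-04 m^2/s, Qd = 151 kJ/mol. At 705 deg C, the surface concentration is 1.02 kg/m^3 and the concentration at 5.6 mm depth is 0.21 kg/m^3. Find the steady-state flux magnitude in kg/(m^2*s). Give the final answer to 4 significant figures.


Step 1: D = D0 * exp(-Qd/(R*T))
T = 705 + 273.15 = 978.15 K
D = 1.6708e-04 * exp(-151e3 / (8.314 * 978.15)) = 1.44216e-12 m^2/s
Step 2: J = D * (C1 - C2) / dx
J = 1.44216e-12 * (1.02 - 0.21) / 5.6e-03
J = 2.086e-10 kg/(m^2*s)


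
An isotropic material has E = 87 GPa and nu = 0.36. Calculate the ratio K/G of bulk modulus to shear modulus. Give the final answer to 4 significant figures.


G = E / (2*(1+nu))
G = 87 / (2*(1+0.36)) = 31.9853 GPa
K = E / (3*(1-2*nu))
K = 87 / (3*(1-2*0.36)) = 103.571 GPa
K/G = 103.571 / 31.9853 = 3.238


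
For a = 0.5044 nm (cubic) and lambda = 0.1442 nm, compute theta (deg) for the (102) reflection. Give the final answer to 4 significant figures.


d = a / sqrt(h^2+k^2+l^2)
d = 0.5044 / sqrt(5) = 0.225575 nm
lambda = 2*d*sin(theta)  =>  sin(theta) = lambda / (2*d)
sin(theta) = 0.1442 / (2 * 0.225575) = 0.319628
theta = 18.64 deg


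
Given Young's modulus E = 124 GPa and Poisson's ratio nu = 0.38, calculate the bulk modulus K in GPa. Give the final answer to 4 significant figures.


K = E / (3*(1-2*nu))
K = 124 / (3*(1-2*0.38))
K = 172.2 GPa


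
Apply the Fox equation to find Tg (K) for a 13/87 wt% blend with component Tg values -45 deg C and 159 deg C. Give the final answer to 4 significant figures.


1/Tg = w1/Tg1 + w2/Tg2 (in Kelvin)
Tg1 = 228.15 K, Tg2 = 432.15 K
1/Tg = 0.13/228.15 + 0.87/432.15
Tg = 387.1 K


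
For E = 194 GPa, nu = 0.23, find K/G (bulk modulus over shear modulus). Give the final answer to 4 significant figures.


G = E / (2*(1+nu))
G = 194 / (2*(1+0.23)) = 78.8618 GPa
K = E / (3*(1-2*nu))
K = 194 / (3*(1-2*0.23)) = 119.753 GPa
K/G = 119.753 / 78.8618 = 1.519


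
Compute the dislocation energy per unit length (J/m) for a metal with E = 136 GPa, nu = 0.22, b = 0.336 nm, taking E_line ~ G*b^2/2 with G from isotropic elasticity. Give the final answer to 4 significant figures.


Step 1: G = E / (2*(1+nu))
G = 136 / (2*(1+0.22)) = 55.7377 GPa = 5.57377e+10 Pa
Step 2: E_line = G*b^2/2
b = 0.336 nm = 3.36e-10 m
E_line = 0.5 * 5.57377e+10 * (3.36e-10)^2 = 3.146e-09 J/m


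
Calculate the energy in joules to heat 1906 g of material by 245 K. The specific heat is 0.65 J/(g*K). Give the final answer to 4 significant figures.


Q = m * cp * dT
Q = 1906 * 0.65 * 245
Q = 303500 J


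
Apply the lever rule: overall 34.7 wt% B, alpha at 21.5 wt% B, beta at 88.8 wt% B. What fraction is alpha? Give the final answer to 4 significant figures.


f_alpha = (C_beta - C0) / (C_beta - C_alpha)
f_alpha = (88.8 - 34.7) / (88.8 - 21.5)
f_alpha = 0.8039


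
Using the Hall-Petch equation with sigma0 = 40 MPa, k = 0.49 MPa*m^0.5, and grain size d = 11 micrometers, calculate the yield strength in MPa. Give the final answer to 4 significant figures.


sigma_y = sigma0 + k / sqrt(d)
d = 11 um = 1.1e-05 m
sigma_y = 40 + 0.49 / sqrt(1.1e-05)
sigma_y = 187.7 MPa


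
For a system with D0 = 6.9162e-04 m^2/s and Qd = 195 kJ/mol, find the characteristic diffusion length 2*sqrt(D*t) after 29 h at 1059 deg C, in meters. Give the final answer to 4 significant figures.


Step 1: D = D0 * exp(-Qd/(R*T))
T = 1332.15 K
D = 6.9162e-04 * exp(-195e3 / (8.314 * 1332.15)) = 1.56131e-11 m^2/s
Step 2: L = 2*sqrt(D*t)
t = 29 h = 104400 s
L = 2*sqrt(1.56131e-11 * 104400) = 2.553e-03 m


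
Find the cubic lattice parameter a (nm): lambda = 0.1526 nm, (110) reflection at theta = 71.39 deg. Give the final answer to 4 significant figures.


d = lambda / (2*sin(theta))
d = 0.1526 / (2*sin(71.39 deg))
d = 0.0805096 nm
a = d * sqrt(h^2+k^2+l^2) = 0.0805096 * sqrt(2)
a = 0.1139 nm


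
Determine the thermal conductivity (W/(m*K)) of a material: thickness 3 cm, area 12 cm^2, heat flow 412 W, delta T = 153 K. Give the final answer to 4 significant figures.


k = Q*L / (A*dT)
L = 0.03 m, A = 1.2e-03 m^2
k = 412 * 0.03 / (1.2e-03 * 153)
k = 67.32 W/(m*K)


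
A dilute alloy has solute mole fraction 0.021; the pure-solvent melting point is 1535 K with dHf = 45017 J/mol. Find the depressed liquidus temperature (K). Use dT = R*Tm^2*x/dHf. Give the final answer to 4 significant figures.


dT = R*Tm^2*x / dHf
dT = 8.314 * 1535^2 * 0.021 / 45017
dT = 9.13839 K
T_new = 1535 - 9.13839 = 1526 K


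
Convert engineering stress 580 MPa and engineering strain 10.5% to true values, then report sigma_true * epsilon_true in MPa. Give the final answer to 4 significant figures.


sigma_true = sigma_eng * (1 + epsilon_eng)
sigma_true = 580 * (1 + 0.105) = 640.9 MPa
epsilon_true = ln(1 + epsilon_eng)
epsilon_true = ln(1 + 0.105) = 0.0998453
sigma_true * epsilon_true = 640.9 * 0.0998453 = 63.99 MPa


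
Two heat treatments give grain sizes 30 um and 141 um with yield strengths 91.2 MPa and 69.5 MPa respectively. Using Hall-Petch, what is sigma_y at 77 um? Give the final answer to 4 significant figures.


sigma_y = sigma0 + k / sqrt(d)
1/sqrt(d1) = 1/sqrt(3e-05) = 182.574;  1/sqrt(d2) = 84.2152
k = (sigma1 - sigma2) / (1/sqrt(d1) - 1/sqrt(d2)) = (91.2 - 69.5) / (182.574 - 84.2152) = 0.22062 MPa*m^0.5
sigma0 = sigma1 - k/sqrt(d1) = 91.2 - 0.22062*182.574 = 50.9204 MPa
sigma_y(d3) = 50.9204 + 0.22062 / sqrt(7.7e-05) = 76.06 MPa


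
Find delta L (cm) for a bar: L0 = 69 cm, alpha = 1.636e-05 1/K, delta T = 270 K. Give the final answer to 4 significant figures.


dL = L0 * alpha * dT
dL = 69 * 1.636e-05 * 270
dL = 0.3048 cm


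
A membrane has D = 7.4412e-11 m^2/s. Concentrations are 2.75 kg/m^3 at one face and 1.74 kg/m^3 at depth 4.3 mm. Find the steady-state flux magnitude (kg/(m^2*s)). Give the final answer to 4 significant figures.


J = -D * (dC/dx) = D * (C1 - C2) / dx
J = 7.4412e-11 * (2.75 - 1.74) / 4.3e-03
J = 1.748e-08 kg/(m^2*s)


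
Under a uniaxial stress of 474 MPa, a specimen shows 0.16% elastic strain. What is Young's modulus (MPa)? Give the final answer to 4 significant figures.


E = sigma / epsilon
epsilon = 0.16% = 1.6e-03
E = 474 / 1.6e-03
E = 296300 MPa


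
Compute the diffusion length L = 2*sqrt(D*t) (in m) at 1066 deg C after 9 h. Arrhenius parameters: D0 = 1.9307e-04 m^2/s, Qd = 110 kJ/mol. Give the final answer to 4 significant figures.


Step 1: D = D0 * exp(-Qd/(R*T))
T = 1339.15 K
D = 1.9307e-04 * exp(-110e3 / (8.314 * 1339.15)) = 9.88371e-09 m^2/s
Step 2: L = 2*sqrt(D*t)
t = 9 h = 32400 s
L = 2*sqrt(9.88371e-09 * 32400) = 0.03579 m


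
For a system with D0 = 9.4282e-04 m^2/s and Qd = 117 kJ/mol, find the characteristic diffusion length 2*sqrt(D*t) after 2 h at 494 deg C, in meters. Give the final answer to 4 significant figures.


Step 1: D = D0 * exp(-Qd/(R*T))
T = 767.15 K
D = 9.4282e-04 * exp(-117e3 / (8.314 * 767.15)) = 1.0179e-11 m^2/s
Step 2: L = 2*sqrt(D*t)
t = 2 h = 7200 s
L = 2*sqrt(1.0179e-11 * 7200) = 5.414e-04 m


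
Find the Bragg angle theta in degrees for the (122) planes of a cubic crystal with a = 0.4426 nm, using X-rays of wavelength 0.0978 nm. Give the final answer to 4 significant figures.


d = a / sqrt(h^2+k^2+l^2)
d = 0.4426 / sqrt(9) = 0.147533 nm
lambda = 2*d*sin(theta)  =>  sin(theta) = lambda / (2*d)
sin(theta) = 0.0978 / (2 * 0.147533) = 0.331451
theta = 19.36 deg


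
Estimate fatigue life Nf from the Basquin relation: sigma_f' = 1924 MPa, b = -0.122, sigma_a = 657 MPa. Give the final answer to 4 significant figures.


sigma_a = sigma_f' * (2*Nf)^b
2*Nf = (sigma_a / sigma_f')^(1/b)
2*Nf = (657 / 1924)^(1/-0.122)
2*Nf = 6682.14
Nf = 3341 cycles


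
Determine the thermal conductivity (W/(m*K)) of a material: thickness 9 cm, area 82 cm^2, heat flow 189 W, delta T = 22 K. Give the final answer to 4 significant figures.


k = Q*L / (A*dT)
L = 0.09 m, A = 8.2e-03 m^2
k = 189 * 0.09 / (8.2e-03 * 22)
k = 94.29 W/(m*K)


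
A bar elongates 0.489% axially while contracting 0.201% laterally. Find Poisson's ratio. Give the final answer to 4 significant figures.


nu = -epsilon_lat / epsilon_axial
Lateral strain is contraction (negative), so using magnitudes:
nu = 0.201 / 0.489
nu = 0.411


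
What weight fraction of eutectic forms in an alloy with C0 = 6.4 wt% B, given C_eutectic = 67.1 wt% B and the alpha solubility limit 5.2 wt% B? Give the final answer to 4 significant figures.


f_primary = (C_e - C0) / (C_e - C_alpha_max)
f_primary = (67.1 - 6.4) / (67.1 - 5.2)
f_primary = 0.980614
f_eutectic = 1 - 0.980614 = 0.01939


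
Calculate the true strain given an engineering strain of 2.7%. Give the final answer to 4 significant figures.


epsilon_true = ln(1 + epsilon_eng)
epsilon_true = ln(1 + 0.027)
epsilon_true = 0.02664


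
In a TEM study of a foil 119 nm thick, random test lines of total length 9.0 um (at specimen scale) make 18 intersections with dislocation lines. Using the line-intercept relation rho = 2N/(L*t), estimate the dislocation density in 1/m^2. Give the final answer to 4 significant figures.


rho = 2N / (L * t)
L = 9.0 um = 9e-06 m, t = 119 nm = 1.19e-07 m
rho = 2 * 18 / (9e-06 * 1.19e-07)
rho = 3.361e+13 1/m^2


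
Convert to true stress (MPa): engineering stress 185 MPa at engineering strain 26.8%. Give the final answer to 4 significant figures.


sigma_true = sigma_eng * (1 + epsilon_eng)
sigma_true = 185 * (1 + 0.268)
sigma_true = 234.6 MPa
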